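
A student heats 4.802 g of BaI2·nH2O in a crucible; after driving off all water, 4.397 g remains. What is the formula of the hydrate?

BaI2·2H2O

Mass of water lost = 4.802 − 4.397 = 0.405 g → 0.405 / 18.02 = 0.02248 mol H2O
Molar mass of BaI2 = 391.13 g/mol → mol BaI2 = 4.397 / 391.13 = 0.01124
n = 0.02248 / 0.01124 = 2.00 ≈ 2 → BaI2·2H2O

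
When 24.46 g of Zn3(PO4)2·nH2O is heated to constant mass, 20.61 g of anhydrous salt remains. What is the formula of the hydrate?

Zn3(PO4)2·4H2O

Mass of water lost = 24.46 − 20.61 = 3.85 g → 3.85 / 18.02 = 0.2137 mol H2O
Molar mass of Zn3(PO4)2 = 386.08 g/mol → mol Zn3(PO4)2 = 20.61 / 386.08 = 0.05338
n = 0.2137 / 0.05338 = 4.00 ≈ 4 → Zn3(PO4)2·4H2O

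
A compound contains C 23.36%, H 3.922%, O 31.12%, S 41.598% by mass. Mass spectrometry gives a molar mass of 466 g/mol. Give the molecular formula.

C9H18O9S6

Assume 100 g: 23.36 g C, 3.922 g H, 31.12 g O, 41.598 g S.
n(C) = 23.36/12.01 = 1.945, n(H) = 3.922/1.008 = 3.891, n(O) = 31.12/16.00 = 1.945, n(S) = 41.598/32.07 = 1.297
Smallest is S at 1.297 mol; normalising gives C 1.500, H 3.000, O 1.499, S 1.000
×2: C 3.00, H 6.00, O 3.00, S 2.00 → C3H6O3S2
Empirical-formula mass = 154.22 g/mol
n = 466 / 154.22 = 3.02 ≈ 3
Molecular formula = (C3H6O3S2)×3 = C9H18O9S6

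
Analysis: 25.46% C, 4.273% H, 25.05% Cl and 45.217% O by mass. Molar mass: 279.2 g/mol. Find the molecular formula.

Assume 100 g: 25.46 g C, 4.273 g H, 25.05 g Cl, 45.217 g O.
n(C) = 25.46/12.01 = 2.12, n(H) = 4.273/1.008 = 4.239, n(Cl) = 25.05/35.45 = 0.7066, n(O) = 45.217/16.00 = 2.826
Smallest is Cl at 0.7066 mol; normalising gives C 3.000, H 5.999, Cl 1.000, O 3.999
≈ 3:6:1:4 → C3H6ClO4
Empirical-formula mass = 141.53 g/mol
n = 279.2 / 141.53 = 1.97 ≈ 2
Molecular formula = (C3H6ClO4)×2 = C6H12Cl2O8

C6H12Cl2O8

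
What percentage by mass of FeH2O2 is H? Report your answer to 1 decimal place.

Molar mass = 1(55.85) + 2(1.008) + 2(16.00) = 89.866 g/mol
Mass of H per mole = 2 × 1.008 = 2.016 g
% H = 2.016 / 89.866 × 100 = 2.2%

2.2%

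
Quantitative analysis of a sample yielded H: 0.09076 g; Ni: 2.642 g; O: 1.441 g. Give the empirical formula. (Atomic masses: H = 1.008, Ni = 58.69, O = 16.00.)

Moles — H: 0.09076 / 1.008 = 0.09004 mol; Ni: 2.642 / 58.69 = 0.04502 mol; O: 1.441 / 16.00 = 0.09006 mol
Ratios (÷ 0.04502): H 2.000, Ni 1.000, O 2.001
Ratio ≈ 2:1:2, so the empirical formula is H2NiO2

H2NiO2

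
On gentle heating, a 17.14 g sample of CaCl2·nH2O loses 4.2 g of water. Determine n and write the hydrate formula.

CaCl2·2H2O

Mass of anhydrous CaCl2 = 17.14 − 4.2 = 12.94 g
mol H2O = 4.2 / 18.02 = 0.2331
Molar mass of CaCl2 = 110.98 g/mol → mol CaCl2 = 12.94 / 110.98 = 0.1166
n = 0.2331 / 0.1166 = 2.00 ≈ 2 → CaCl2·2H2O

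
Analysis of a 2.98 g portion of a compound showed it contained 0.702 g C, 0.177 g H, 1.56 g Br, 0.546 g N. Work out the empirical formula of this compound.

C: 0.702 g ÷ 12.01 g/mol = 0.05845 mol
H: 0.177 g ÷ 1.008 g/mol = 0.1756 mol
Br: 1.56 g ÷ 79.90 g/mol = 0.01952 mol
N: 0.546 g ÷ 14.01 g/mol = 0.03897 mol
Smallest is Br at 0.01952 mol; normalising gives C 2.994, H 8.994, Br 1.000, N 1.996
Ratio ≈ 3:9:1:2, so the empirical formula is C3H9BrN2

C3H9BrN2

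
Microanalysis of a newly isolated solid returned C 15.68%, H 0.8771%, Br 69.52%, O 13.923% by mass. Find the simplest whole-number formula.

Assume 100 g: 15.68 g C, 0.8771 g H, 69.52 g Br, 13.923 g O.
C: 15.68 g ÷ 12.01 g/mol = 1.306 mol
H: 0.8771 g ÷ 1.008 g/mol = 0.8701 mol
Br: 69.52 g ÷ 79.90 g/mol = 0.8701 mol
O: 13.923 g ÷ 16.00 g/mol = 0.8702 mol
Divide by the smallest (0.8701 mol Br): C 1.501, H 1.000, Br 1.000, O 1.000
×2: C 3.00, H 2.00, Br 2.00, O 2.00 → C3H2Br2O2

C3H2Br2O2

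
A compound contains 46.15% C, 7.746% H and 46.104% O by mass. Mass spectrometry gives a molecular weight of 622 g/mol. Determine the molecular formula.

Assume 100 g: 46.15 g C, 7.746 g H, 46.104 g O.
C: 46.15 g ÷ 12.01 g/mol = 3.843 mol
H: 7.746 g ÷ 1.008 g/mol = 7.685 mol
O: 46.104 g ÷ 16.00 g/mol = 2.881 mol
Ratios (÷ 2.881): C 1.334, H 2.667, O 1.000
×3: C 4.00, H 8.00, O 3.00 → C4H8O3
Empirical-formula mass = 104.10 g/mol
n = 622 / 104.10 = 5.97 ≈ 6
Molecular formula = (C4H8O3)×6 = C24H48O18

C24H48O18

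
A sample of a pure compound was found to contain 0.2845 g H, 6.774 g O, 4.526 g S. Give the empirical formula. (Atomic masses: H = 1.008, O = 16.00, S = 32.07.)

Moles — H: 0.2845 / 1.008 = 0.2822 mol; O: 6.774 / 16.00 = 0.4234 mol; S: 4.526 / 32.07 = 0.1411 mol
Smallest is S at 0.1411 mol; normalising gives H 2.000, O 3.000, S 1.000
Ratio ≈ 2:3:1, so the empirical formula is H2O3S

H2O3S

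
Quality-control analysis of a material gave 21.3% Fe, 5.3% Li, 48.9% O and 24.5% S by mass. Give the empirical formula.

FeLi2O8S2

Assume 100 g: 21.3 g Fe, 5.3 g Li, 48.9 g O, 24.5 g S.
Moles — Fe: 21.3 / 55.85 = 0.3814 mol; Li: 5.3 / 6.94 = 0.7637 mol; O: 48.9 / 16.00 = 3.056 mol; S: 24.5 / 32.07 = 0.764 mol
Divide by the smallest (0.3814 mol Fe): Fe 1.000, Li 2.002, O 8.014, S 2.003
≈ 1:2:8:2 → FeLi2O8S2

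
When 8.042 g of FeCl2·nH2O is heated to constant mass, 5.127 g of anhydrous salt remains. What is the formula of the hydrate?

FeCl2·4H2O

Mass of water lost = 8.042 − 5.127 = 2.915 g → 2.915 / 18.02 = 0.1618 mol H2O
Molar mass of FeCl2 = 126.75 g/mol → mol FeCl2 = 5.127 / 126.75 = 0.04045
n = 0.1618 / 0.04045 = 4.00 ≈ 4 → FeCl2·4H2O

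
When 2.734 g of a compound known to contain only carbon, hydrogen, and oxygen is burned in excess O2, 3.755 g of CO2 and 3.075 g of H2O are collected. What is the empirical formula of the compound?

CH4O

mol C = 3.755 / 44.01 = 0.08532; mass C = 0.08532 × 12.01 = 1.025 g
mol H = 2 × (3.075 / 18.02) = 0.3413; mass H = 0.3413 × 1.008 = 0.3440 g
mass O = 2.734 − (1.369) = 1.365 g → mol O = 0.08533
Ratios (÷ 0.08532): C 1.000, H 4.000, O 1.000
≈ 1:4:1 → CH4O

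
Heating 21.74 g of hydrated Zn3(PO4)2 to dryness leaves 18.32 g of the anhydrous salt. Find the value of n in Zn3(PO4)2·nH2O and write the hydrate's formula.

Mass of water lost = 21.74 − 18.32 = 3.42 g → 3.42 / 18.02 = 0.1898 mol H2O
Molar mass of Zn3(PO4)2 = 386.08 g/mol → mol Zn3(PO4)2 = 18.32 / 386.08 = 0.04745
n = 0.1898 / 0.04745 = 4.00 ≈ 4 → Zn3(PO4)2·4H2O

Zn3(PO4)2·4H2O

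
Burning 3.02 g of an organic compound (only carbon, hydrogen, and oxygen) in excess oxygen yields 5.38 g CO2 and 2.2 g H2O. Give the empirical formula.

mol C = 5.38 / 44.01 = 0.1222; mass C = 0.1222 × 12.01 = 1.468 g
mol H = 2 × (2.2 / 18.02) = 0.2442; mass H = 0.2442 × 1.008 = 0.2461 g
mass O = 3.02 − (1.714) = 1.306 g → mol O = 0.08161
Ratios (÷ 0.08161): C 1.498, H 2.992, O 1.000
×2: C 3.00, H 5.98, O 2.00 → C3H6O2

C3H6O2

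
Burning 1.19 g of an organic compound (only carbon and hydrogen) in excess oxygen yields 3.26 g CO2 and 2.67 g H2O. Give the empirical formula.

CH4

mol C = 3.26 / 44.01 = 0.07407; mass C = 0.07407 × 12.01 = 0.8896 g
mol H = 2 × (2.67 / 18.02) = 0.2963; mass H = 0.2963 × 1.008 = 0.2987 g
Divide by the smallest (0.07407 mol C): C 1.000, H 4.001
≈ 1:4 → CH4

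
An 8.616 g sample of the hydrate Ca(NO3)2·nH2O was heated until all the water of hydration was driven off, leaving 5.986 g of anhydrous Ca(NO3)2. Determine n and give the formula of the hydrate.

Mass of water lost = 8.616 − 5.986 = 2.63 g → 2.63 / 18.02 = 0.1459 mol H2O
Molar mass of Ca(NO3)2 = 164.10 g/mol → mol Ca(NO3)2 = 5.986 / 164.10 = 0.03648
n = 0.1459 / 0.03648 = 4.00 ≈ 4 → Ca(NO3)2·4H2O

Ca(NO3)2·4H2O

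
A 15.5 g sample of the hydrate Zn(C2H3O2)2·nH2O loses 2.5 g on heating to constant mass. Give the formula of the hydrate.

Zn(C2H3O2)2·2H2O

Mass of anhydrous Zn(C2H3O2)2 = 15.5 − 2.5 = 13 g
mol H2O = 2.5 / 18.02 = 0.1387
Molar mass of Zn(C2H3O2)2 = 183.47 g/mol → mol Zn(C2H3O2)2 = 13 / 183.47 = 0.07086
n = 0.1387 / 0.07086 = 1.96 ≈ 2 → Zn(C2H3O2)2·2H2O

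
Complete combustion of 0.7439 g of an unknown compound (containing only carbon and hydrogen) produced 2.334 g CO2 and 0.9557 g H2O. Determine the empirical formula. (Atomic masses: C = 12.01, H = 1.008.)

mol C = 2.334 / 44.01 = 0.05303; mass C = 0.05303 × 12.01 = 0.6369 g
mol H = 2 × (0.9557 / 18.02) = 0.1061; mass H = 0.1061 × 1.008 = 0.1069 g
Ratios (÷ 0.05303): C 1.000, H 2.000
→ CH2

CH2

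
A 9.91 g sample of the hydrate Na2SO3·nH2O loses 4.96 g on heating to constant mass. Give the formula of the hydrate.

Mass of anhydrous Na2SO3 = 9.91 − 4.96 = 4.95 g
mol H2O = 4.96 / 18.02 = 0.2752
Molar mass of Na2SO3 = 126.05 g/mol → mol Na2SO3 = 4.95 / 126.05 = 0.03927
n = 0.2752 / 0.03927 = 7.01 ≈ 7 → Na2SO3·7H2O

Na2SO3·7H2O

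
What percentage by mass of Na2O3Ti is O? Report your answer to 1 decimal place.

33.8%

Molar mass = 2(22.99) + 3(16.00) + 1(47.87) = 141.850 g/mol
Mass of O per mole = 3 × 16.00 = 48.000 g
% O = 48.000 / 141.850 × 100 = 33.8%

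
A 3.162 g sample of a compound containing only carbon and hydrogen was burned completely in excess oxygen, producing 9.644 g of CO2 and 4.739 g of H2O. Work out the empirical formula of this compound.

mol C = 9.644 / 44.01 = 0.2191; mass C = 0.2191 × 12.01 = 2.632 g
mol H = 2 × (4.739 / 18.02) = 0.5260; mass H = 0.5260 × 1.008 = 0.5302 g
Smallest is C at 0.2191 mol; normalising gives C 1.000, H 2.400
×5: C 5.00, H 12.00 → C5H12

C5H12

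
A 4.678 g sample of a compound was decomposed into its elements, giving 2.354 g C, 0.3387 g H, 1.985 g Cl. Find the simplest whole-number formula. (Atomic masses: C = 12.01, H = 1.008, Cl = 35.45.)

C7H12Cl2

C: 2.354 g ÷ 12.01 g/mol = 0.196 mol
H: 0.3387 g ÷ 1.008 g/mol = 0.336 mol
Cl: 1.985 g ÷ 35.45 g/mol = 0.05599 mol
Divide by the smallest (0.05599 mol Cl): C 3.500, H 6.001, Cl 1.000
×2: C 7.00, H 12.00, Cl 2.00 → C7H12Cl2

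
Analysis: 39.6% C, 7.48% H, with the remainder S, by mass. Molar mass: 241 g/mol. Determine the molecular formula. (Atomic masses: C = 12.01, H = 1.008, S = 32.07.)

C8H18S4

Assume 100 g: 39.6 g C, 7.48 g H, 52.92 g S.
n(C) = 39.6/12.01 = 3.297, n(H) = 7.48/1.008 = 7.421, n(S) = 52.92/32.07 = 1.65
Divide by the smallest (1.65 mol S): C 1.998, H 4.497, S 1.000
Multiply by 2: C 4.00, H 8.99, S 2.00 → C4H9S2
Empirical-formula mass = 121.25 g/mol
n = 241 / 121.25 = 1.99 ≈ 2
Molecular formula = (C4H9S2)×2 = C8H18S4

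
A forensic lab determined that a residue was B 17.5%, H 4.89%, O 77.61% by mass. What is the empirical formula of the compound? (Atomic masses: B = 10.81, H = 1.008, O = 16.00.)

Assume 100 g: 17.5 g B, 4.89 g H, 77.61 g O.
n(B) = 17.5/10.81 = 1.619, n(H) = 4.89/1.008 = 4.851, n(O) = 77.61/16.00 = 4.851
Ratios (÷ 1.619): B 1.000, H 2.997, O 2.996
→ BH3O3

BH3O3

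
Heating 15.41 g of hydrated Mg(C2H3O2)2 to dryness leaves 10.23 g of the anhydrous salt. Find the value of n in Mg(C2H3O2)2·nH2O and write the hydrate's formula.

Mass of water lost = 15.41 − 10.23 = 5.18 g → 5.18 / 18.02 = 0.2875 mol H2O
Molar mass of Mg(C2H3O2)2 = 142.40 g/mol → mol Mg(C2H3O2)2 = 10.23 / 142.40 = 0.07184
n = 0.2875 / 0.07184 = 4.00 ≈ 4 → Mg(C2H3O2)2·4H2O

Mg(C2H3O2)2·4H2O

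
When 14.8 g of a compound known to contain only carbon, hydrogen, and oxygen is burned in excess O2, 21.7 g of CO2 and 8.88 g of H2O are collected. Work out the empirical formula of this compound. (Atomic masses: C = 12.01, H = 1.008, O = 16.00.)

CH2O

mol C = 21.7 / 44.01 = 0.4931; mass C = 0.4931 × 12.01 = 5.922 g
mol H = 2 × (8.88 / 18.02) = 0.9856; mass H = 0.9856 × 1.008 = 0.9935 g
mass O = 14.8 − (6.915) = 7.885 g → mol O = 0.4928
Smallest is O at 0.4928 mol; normalising gives C 1.001, H 2.000, O 1.000
Ratio ≈ 1:2:1, so the empirical formula is CH2O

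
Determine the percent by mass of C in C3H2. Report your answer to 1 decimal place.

94.7%

Molar mass = 3(12.01) + 2(1.008) = 38.046 g/mol
Mass of C per mole = 3 × 12.01 = 36.030 g
% C = 36.030 / 38.046 × 100 = 94.7%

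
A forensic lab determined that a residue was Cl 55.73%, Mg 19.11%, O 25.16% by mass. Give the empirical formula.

Cl2MgO2

Assume 100 g: 55.73 g Cl, 19.11 g Mg, 25.16 g O.
Cl: 55.73 g ÷ 35.45 g/mol = 1.572 mol
Mg: 19.11 g ÷ 24.31 g/mol = 0.7861 mol
O: 25.16 g ÷ 16.00 g/mol = 1.573 mol
Divide by the smallest (0.7861 mol Mg): Cl 2.000, Mg 1.000, O 2.000
Ratio ≈ 2:1:2, so the empirical formula is Cl2MgO2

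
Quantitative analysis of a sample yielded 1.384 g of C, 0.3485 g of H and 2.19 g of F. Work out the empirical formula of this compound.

CH3F

Moles — C: 1.384 / 12.01 = 0.1152 mol; H: 0.3485 / 1.008 = 0.3457 mol; F: 2.19 / 19.00 = 0.1153 mol
Ratios (÷ 0.1152): C 1.000, H 3.000, F 1.000
≈ 1:3:1 → CH3F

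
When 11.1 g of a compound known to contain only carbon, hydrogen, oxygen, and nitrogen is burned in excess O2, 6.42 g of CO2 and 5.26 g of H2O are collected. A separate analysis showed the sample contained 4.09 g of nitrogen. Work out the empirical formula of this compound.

mol C = 6.42 / 44.01 = 0.1459; mass C = 0.1459 × 12.01 = 1.752 g
mol H = 2 × (5.26 / 18.02) = 0.5838; mass H = 0.5838 × 1.008 = 0.5885 g
mol N = 4.09 / 14.01 = 0.2919
mass O = 11.1 − (6.430) = 4.670 g → mol O = 0.2918
Divide by the smallest (0.1459 mol C): C 1.000, H 4.002, N 2.001, O 2.001
→ CH4N2O2

CH4N2O2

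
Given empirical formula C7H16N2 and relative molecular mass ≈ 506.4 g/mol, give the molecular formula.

Empirical-formula mass = 128.22 g/mol
n = 506.4 / 128.22 = 3.95 ≈ 4
Molecular formula = (C7H16N2)4 = C28H64N8

C28H64N8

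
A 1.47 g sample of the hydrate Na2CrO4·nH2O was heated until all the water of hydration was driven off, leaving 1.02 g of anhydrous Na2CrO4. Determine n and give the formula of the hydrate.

Na2CrO4·4H2O

Mass of water lost = 1.47 − 1.02 = 0.45 g → 0.45 / 18.02 = 0.02497 mol H2O
Molar mass of Na2CrO4 = 161.98 g/mol → mol Na2CrO4 = 1.02 / 161.98 = 0.006297
n = 0.02497 / 0.006297 = 3.97 ≈ 4 → Na2CrO4·4H2O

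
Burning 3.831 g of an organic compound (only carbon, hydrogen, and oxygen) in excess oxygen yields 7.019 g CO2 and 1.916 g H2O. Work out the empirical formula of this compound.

mol C = 7.019 / 44.01 = 0.1595; mass C = 0.1595 × 12.01 = 1.915 g
mol H = 2 × (1.916 / 18.02) = 0.2127; mass H = 0.2127 × 1.008 = 0.2144 g
mass O = 3.831 − (2.130) = 1.701 g → mol O = 0.1063
Smallest is O at 0.1063 mol; normalising gives C 1.500, H 2.000, O 1.000
Multiply by 2: C 3.00, H 4.00, O 2.00 → C3H4O2

C3H4O2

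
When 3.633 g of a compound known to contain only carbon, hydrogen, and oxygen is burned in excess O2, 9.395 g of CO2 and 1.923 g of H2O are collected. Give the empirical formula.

C4H4O

mol C = 9.395 / 44.01 = 0.2135; mass C = 0.2135 × 12.01 = 2.564 g
mol H = 2 × (1.923 / 18.02) = 0.2134; mass H = 0.2134 × 1.008 = 0.2151 g
mass O = 3.633 − (2.779) = 0.8540 g → mol O = 0.05338
Smallest is O at 0.05338 mol; normalising gives C 3.999, H 3.999, O 1.000
Ratio ≈ 4:4:1, so the empirical formula is C4H4O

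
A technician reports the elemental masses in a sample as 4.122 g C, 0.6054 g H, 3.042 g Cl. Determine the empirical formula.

C: 4.122 g ÷ 12.01 g/mol = 0.3432 mol
H: 0.6054 g ÷ 1.008 g/mol = 0.6006 mol
Cl: 3.042 g ÷ 35.45 g/mol = 0.08581 mol
Divide by the smallest (0.08581 mol Cl): C 4.000, H 6.999, Cl 1.000
→ C4H7Cl

C4H7Cl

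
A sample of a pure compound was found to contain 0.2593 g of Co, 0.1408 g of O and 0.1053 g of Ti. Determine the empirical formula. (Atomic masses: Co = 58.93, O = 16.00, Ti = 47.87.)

Co2O4Ti

n(Co) = 0.2593/58.93 = 0.0044, n(O) = 0.1408/16.00 = 0.0088, n(Ti) = 0.1053/47.87 = 0.0022
Smallest is Ti at 0.0022 mol; normalising gives Co 2.000, O 4.001, Ti 1.000
Ratio ≈ 2:4:1, so the empirical formula is Co2O4Ti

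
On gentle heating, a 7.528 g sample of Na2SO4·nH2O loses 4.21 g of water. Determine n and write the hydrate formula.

Na2SO4·10H2O

Mass of anhydrous Na2SO4 = 7.528 − 4.21 = 3.318 g
mol H2O = 4.21 / 18.02 = 0.2336
Molar mass of Na2SO4 = 142.05 g/mol → mol Na2SO4 = 3.318 / 142.05 = 0.02336
n = 0.2336 / 0.02336 = 10.00 ≈ 10 → Na2SO4·10H2O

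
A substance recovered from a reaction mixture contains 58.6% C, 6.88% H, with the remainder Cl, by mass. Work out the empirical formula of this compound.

C5H7Cl

Assume 100 g: 58.6 g C, 6.88 g H, 34.52 g Cl.
n(C) = 58.6/12.01 = 4.879, n(H) = 6.88/1.008 = 6.825, n(Cl) = 34.52/35.45 = 0.9738
Smallest is Cl at 0.9738 mol; normalising gives C 5.011, H 7.009, Cl 1.000
≈ 5:7:1 → C5H7Cl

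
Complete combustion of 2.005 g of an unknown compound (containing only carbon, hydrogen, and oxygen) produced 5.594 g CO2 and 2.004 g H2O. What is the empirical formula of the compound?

C8H14O

mol C = 5.594 / 44.01 = 0.1271; mass C = 0.1271 × 12.01 = 1.527 g
mol H = 2 × (2.004 / 18.02) = 0.2224; mass H = 0.2224 × 1.008 = 0.2242 g
mass O = 2.005 − (1.751) = 0.2542 g → mol O = 0.01589
Ratios (÷ 0.01589): C 7.999, H 13.997, O 1.000
≈ 8:14:1 → C8H14O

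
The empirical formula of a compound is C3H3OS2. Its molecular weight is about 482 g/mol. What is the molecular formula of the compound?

Empirical-formula mass = 119.19 g/mol
n = 482 / 119.19 = 4.04 ≈ 4
Molecular formula = (C3H3OS2)4 = C12H12O4S8

C12H12O4S8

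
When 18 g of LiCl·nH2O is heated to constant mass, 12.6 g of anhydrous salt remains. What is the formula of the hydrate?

Mass of water lost = 18 − 12.6 = 5.4 g → 5.4 / 18.02 = 0.2997 mol H2O
Molar mass of LiCl = 42.39 g/mol → mol LiCl = 12.6 / 42.39 = 0.2972
n = 0.2997 / 0.2972 = 1.01 ≈ 1 → LiCl·H2O

LiCl·H2O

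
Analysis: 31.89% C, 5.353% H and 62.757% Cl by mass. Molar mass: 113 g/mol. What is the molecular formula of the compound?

Assume 100 g: 31.89 g C, 5.353 g H, 62.757 g Cl.
Moles — C: 31.89 / 12.01 = 2.655 mol; H: 5.353 / 1.008 = 5.311 mol; Cl: 62.757 / 35.45 = 1.77 mol
Divide by the smallest (1.77 mol Cl): C 1.500, H 3.000, Cl 1.000
Multiply by 2: C 3.00, H 6.00, Cl 2.00 → C3H6Cl2
Empirical-formula mass = 112.98 g/mol
n = 113 / 112.98 = 1.00 ≈ 1
Molecular formula = empirical formula = C3H6Cl2

C3H6Cl2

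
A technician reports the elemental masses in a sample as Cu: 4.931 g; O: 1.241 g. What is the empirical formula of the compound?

CuO

n(Cu) = 4.931/63.55 = 0.07759, n(O) = 1.241/16.00 = 0.07756
Divide by the smallest (0.07756 mol O): Cu 1.000, O 1.000
→ CuO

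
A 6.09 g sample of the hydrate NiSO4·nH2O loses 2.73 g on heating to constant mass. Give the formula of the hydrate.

Mass of anhydrous NiSO4 = 6.09 − 2.73 = 3.36 g
mol H2O = 2.73 / 18.02 = 0.1515
Molar mass of NiSO4 = 154.76 g/mol → mol NiSO4 = 3.36 / 154.76 = 0.02171
n = 0.1515 / 0.02171 = 6.98 ≈ 7 → NiSO4·7H2O

NiSO4·7H2O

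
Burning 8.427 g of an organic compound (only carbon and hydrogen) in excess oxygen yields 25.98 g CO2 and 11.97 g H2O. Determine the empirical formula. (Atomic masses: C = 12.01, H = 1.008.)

C4H9

mol C = 25.98 / 44.01 = 0.5903; mass C = 0.5903 × 12.01 = 7.090 g
mol H = 2 × (11.97 / 18.02) = 1.329; mass H = 1.329 × 1.008 = 1.339 g
Smallest is C at 0.5903 mol; normalising gives C 1.000, H 2.251
×4: C 4.00, H 9.00 → C4H9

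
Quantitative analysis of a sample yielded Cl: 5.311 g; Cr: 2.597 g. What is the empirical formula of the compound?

Cl3Cr

Moles — Cl: 5.311 / 35.45 = 0.1498 mol; Cr: 2.597 / 52.00 = 0.04994 mol
Ratios (÷ 0.04994): Cl 3.000, Cr 1.000
≈ 3:1 → Cl3Cr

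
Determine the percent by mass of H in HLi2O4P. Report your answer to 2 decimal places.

Molar mass = 1(1.008) + 2(6.94) + 4(16.00) + 1(30.97) = 109.858 g/mol
Mass of H per mole = 1 × 1.008 = 1.008 g
% H = 1.008 / 109.858 × 100 = 0.92%

0.92%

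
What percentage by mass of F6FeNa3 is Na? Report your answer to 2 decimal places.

28.88%

Molar mass = 6(19.00) + 1(55.85) + 3(22.99) = 238.820 g/mol
Mass of Na per mole = 3 × 22.99 = 68.970 g
% Na = 68.970 / 238.820 × 100 = 28.88%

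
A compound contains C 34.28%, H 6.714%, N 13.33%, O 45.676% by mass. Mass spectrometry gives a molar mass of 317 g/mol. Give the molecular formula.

C9H21N3O9

Assume 100 g: 34.28 g C, 6.714 g H, 13.33 g N, 45.676 g O.
n(C) = 34.28/12.01 = 2.854, n(H) = 6.714/1.008 = 6.661, n(N) = 13.33/14.01 = 0.9515, n(O) = 45.676/16.00 = 2.855
Ratios (÷ 0.9515): C 3.000, H 7.000, N 1.000, O 3.000
→ C3H7NO3
Empirical-formula mass = 105.10 g/mol
n = 317 / 105.10 = 3.02 ≈ 3
Molecular formula = (C3H7NO3)×3 = C9H21N3O9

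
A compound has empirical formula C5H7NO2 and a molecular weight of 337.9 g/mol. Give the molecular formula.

Empirical-formula mass = 113.12 g/mol
n = 337.9 / 113.12 = 2.99 ≈ 3
Molecular formula = (C5H7NO2)3 = C15H21N3O6

C15H21N3O6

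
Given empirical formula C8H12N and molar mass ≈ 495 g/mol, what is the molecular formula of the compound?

C32H48N4

Empirical-formula mass = 122.19 g/mol
n = 495 / 122.19 = 4.05 ≈ 4
Molecular formula = (C8H12N)4 = C32H48N4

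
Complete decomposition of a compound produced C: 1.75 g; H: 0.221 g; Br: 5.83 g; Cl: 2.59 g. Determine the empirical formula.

C: 1.75 g ÷ 12.01 g/mol = 0.1457 mol
H: 0.221 g ÷ 1.008 g/mol = 0.2192 mol
Br: 5.83 g ÷ 79.90 g/mol = 0.07297 mol
Cl: 2.59 g ÷ 35.45 g/mol = 0.07306 mol
Divide by the smallest (0.07297 mol Br): C 1.997, H 3.005, Br 1.000, Cl 1.001
Ratio ≈ 2:3:1:1, so the empirical formula is C2H3BrCl

C2H3BrCl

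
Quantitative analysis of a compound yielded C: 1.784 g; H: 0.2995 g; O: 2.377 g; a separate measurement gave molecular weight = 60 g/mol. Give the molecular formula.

Moles — C: 1.784 / 12.01 = 0.1485 mol; H: 0.2995 / 1.008 = 0.2971 mol; O: 2.377 / 16.00 = 0.1486 mol
Smallest is C at 0.1485 mol; normalising gives C 1.000, H 2.000, O 1.000
Ratio ≈ 1:2:1, so the empirical formula is CH2O
Empirical-formula mass = 30.03 g/mol
n = 60 / 30.03 = 2.00 ≈ 2
Molecular formula = (CH2O)×2 = C2H4O2

C2H4O2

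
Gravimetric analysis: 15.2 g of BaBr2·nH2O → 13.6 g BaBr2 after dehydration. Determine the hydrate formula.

Mass of water lost = 15.2 − 13.6 = 1.6 g → 1.6 / 18.02 = 0.08879 mol H2O
Molar mass of BaBr2 = 297.13 g/mol → mol BaBr2 = 13.6 / 297.13 = 0.04577
n = 0.08879 / 0.04577 = 1.94 ≈ 2 → BaBr2·2H2O

BaBr2·2H2O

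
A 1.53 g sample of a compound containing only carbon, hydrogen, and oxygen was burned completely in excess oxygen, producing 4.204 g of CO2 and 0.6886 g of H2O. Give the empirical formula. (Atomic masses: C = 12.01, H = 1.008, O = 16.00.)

mol C = 4.204 / 44.01 = 0.09552; mass C = 0.09552 × 12.01 = 1.147 g
mol H = 2 × (0.6886 / 18.02) = 0.07643; mass H = 0.07643 × 1.008 = 0.07704 g
mass O = 1.53 − (1.224) = 0.3057 g → mol O = 0.01911
Smallest is O at 0.01911 mol; normalising gives C 4.999, H 4.000, O 1.000
→ C5H4O

C5H4O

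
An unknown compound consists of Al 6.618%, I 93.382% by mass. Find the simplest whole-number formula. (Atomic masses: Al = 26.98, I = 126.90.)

Assume 100 g: 6.618 g Al, 93.382 g I.
Al: 6.618 g ÷ 26.98 g/mol = 0.2453 mol
I: 93.382 g ÷ 126.90 g/mol = 0.7359 mol
Ratios (÷ 0.2453): Al 1.000, I 3.000
Ratio ≈ 1:3, so the empirical formula is AlI3

AlI3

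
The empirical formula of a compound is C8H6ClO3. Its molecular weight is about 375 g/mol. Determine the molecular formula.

C16H12Cl2O6

Empirical-formula mass = 185.58 g/mol
n = 375 / 185.58 = 2.02 ≈ 2
Molecular formula = (C8H6ClO3)2 = C16H12Cl2O6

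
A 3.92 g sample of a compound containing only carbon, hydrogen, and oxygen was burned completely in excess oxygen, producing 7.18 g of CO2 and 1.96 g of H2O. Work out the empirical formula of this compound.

C3H4O2

mol C = 7.18 / 44.01 = 0.1631; mass C = 0.1631 × 12.01 = 1.959 g
mol H = 2 × (1.96 / 18.02) = 0.2175; mass H = 0.2175 × 1.008 = 0.2193 g
mass O = 3.92 − (2.179) = 1.741 g → mol O = 0.1088
Ratios (÷ 0.1088): C 1.499, H 1.999, O 1.000
×2: C 3.00, H 4.00, O 2.00 → C3H4O2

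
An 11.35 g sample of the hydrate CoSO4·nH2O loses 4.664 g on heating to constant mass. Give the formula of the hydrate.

Mass of anhydrous CoSO4 = 11.35 − 4.664 = 6.686 g
mol H2O = 4.664 / 18.02 = 0.2588
Molar mass of CoSO4 = 155.00 g/mol → mol CoSO4 = 6.686 / 155.00 = 0.04314
n = 0.2588 / 0.04314 = 6.00 ≈ 6 → CoSO4·6H2O

CoSO4·6H2O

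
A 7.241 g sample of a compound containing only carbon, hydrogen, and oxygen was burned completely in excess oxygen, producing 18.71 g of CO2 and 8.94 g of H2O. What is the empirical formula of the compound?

mol C = 18.71 / 44.01 = 0.4251; mass C = 0.4251 × 12.01 = 5.106 g
mol H = 2 × (8.94 / 18.02) = 0.9922; mass H = 0.9922 × 1.008 = 1.000 g
mass O = 7.241 − (6.106) = 1.135 g → mol O = 0.07094
Smallest is O at 0.07094 mol; normalising gives C 5.993, H 13.987, O 1.000
→ C6H14O

C6H14O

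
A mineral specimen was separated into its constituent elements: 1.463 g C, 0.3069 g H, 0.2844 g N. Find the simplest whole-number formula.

Moles — C: 1.463 / 12.01 = 0.1218 mol; H: 0.3069 / 1.008 = 0.3045 mol; N: 0.2844 / 14.01 = 0.0203 mol
Ratios (÷ 0.0203): C 6.001, H 14.998, N 1.000
Ratio ≈ 6:15:1, so the empirical formula is C6H15N

C6H15N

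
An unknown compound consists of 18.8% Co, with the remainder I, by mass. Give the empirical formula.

CoI2

Assume 100 g: 18.8 g Co, 81.2 g I.
Moles — Co: 18.8 / 58.93 = 0.319 mol; I: 81.2 / 126.90 = 0.6399 mol
Ratios (÷ 0.319): Co 1.000, I 2.006
≈ 1:2 → CoI2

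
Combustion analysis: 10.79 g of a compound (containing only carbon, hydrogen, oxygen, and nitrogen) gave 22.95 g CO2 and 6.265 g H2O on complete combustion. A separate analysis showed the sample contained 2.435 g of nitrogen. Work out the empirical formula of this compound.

C6H8N2O

mol C = 22.95 / 44.01 = 0.5215; mass C = 0.5215 × 12.01 = 6.263 g
mol H = 2 × (6.265 / 18.02) = 0.6953; mass H = 0.6953 × 1.008 = 0.7009 g
mol N = 2.435 / 14.01 = 0.1738
mass O = 10.79 − (9.399) = 1.391 g → mol O = 0.08695
Divide by the smallest (0.08695 mol O): C 5.997, H 7.997, N 1.999, O 1.000
→ C6H8N2O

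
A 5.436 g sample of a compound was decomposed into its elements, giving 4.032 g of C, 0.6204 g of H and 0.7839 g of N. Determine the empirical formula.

C: 4.032 g ÷ 12.01 g/mol = 0.3357 mol
H: 0.6204 g ÷ 1.008 g/mol = 0.6155 mol
N: 0.7839 g ÷ 14.01 g/mol = 0.05595 mol
Ratios (÷ 0.05595): C 6.000, H 11.000, N 1.000
→ C6H11N

C6H11N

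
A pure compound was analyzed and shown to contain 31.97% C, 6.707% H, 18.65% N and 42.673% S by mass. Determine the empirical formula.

Assume 100 g: 31.97 g C, 6.707 g H, 18.65 g N, 42.673 g S.
Moles — C: 31.97 / 12.01 = 2.662 mol; H: 6.707 / 1.008 = 6.654 mol; N: 18.65 / 14.01 = 1.331 mol; S: 42.673 / 32.07 = 1.331 mol
Divide by the smallest (1.331 mol S): C 2.001, H 5.001, N 1.000, S 1.000
Ratio ≈ 2:5:1:1, so the empirical formula is C2H5NS

C2H5NS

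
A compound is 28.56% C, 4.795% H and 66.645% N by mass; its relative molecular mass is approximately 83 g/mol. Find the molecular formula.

C2H4N4

Assume 100 g: 28.56 g C, 4.795 g H, 66.645 g N.
n(C) = 28.56/12.01 = 2.378, n(H) = 4.795/1.008 = 4.757, n(N) = 66.645/14.01 = 4.757
Ratios (÷ 2.378): C 1.000, H 2.000, N 2.000
≈ 1:2:2 → CH2N2
Empirical-formula mass = 42.05 g/mol
n = 83 / 42.05 = 1.97 ≈ 2
Molecular formula = (CH2N2)×2 = C2H4N4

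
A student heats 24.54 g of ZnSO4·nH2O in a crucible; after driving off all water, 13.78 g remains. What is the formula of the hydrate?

ZnSO4·7H2O

Mass of water lost = 24.54 − 13.78 = 10.76 g → 10.76 / 18.02 = 0.5971 mol H2O
Molar mass of ZnSO4 = 161.45 g/mol → mol ZnSO4 = 13.78 / 161.45 = 0.08535
n = 0.5971 / 0.08535 = 7.00 ≈ 7 → ZnSO4·7H2O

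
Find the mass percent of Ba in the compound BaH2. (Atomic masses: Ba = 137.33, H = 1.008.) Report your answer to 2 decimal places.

98.55%

Molar mass = 1(137.33) + 2(1.008) = 139.346 g/mol
Mass of Ba per mole = 1 × 137.33 = 137.330 g
% Ba = 137.330 / 139.346 × 100 = 98.55%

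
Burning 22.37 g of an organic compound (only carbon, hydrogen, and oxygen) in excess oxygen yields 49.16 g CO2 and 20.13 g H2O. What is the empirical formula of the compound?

mol C = 49.16 / 44.01 = 1.117; mass C = 1.117 × 12.01 = 13.42 g
mol H = 2 × (20.13 / 18.02) = 2.234; mass H = 2.234 × 1.008 = 2.252 g
mass O = 22.37 − (15.67) = 6.703 g → mol O = 0.4189
Ratios (÷ 0.4189): C 2.666, H 5.333, O 1.000
Multiply by 3: C 8.00, H 16.00, O 3.00 → C8H16O3

C8H16O3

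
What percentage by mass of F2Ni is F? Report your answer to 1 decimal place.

Molar mass = 2(19.00) + 1(58.69) = 96.690 g/mol
Mass of F per mole = 2 × 19.00 = 38.000 g
% F = 38.000 / 96.690 × 100 = 39.3%

39.3%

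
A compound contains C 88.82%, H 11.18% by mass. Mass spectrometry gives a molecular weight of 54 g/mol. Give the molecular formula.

Assume 100 g: 88.82 g C, 11.18 g H.
n(C) = 88.82/12.01 = 7.396, n(H) = 11.18/1.008 = 11.09
Divide by the smallest (7.396 mol C): C 1.000, H 1.500
Scaling by 2: C 2.00, H 3.00 → C2H3
Empirical-formula mass = 27.04 g/mol
n = 54 / 27.04 = 2.00 ≈ 2
Molecular formula = (C2H3)×2 = C4H6

C4H6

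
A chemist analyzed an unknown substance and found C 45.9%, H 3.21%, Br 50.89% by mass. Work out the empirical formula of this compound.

C6H5Br

Assume 100 g: 45.9 g C, 3.21 g H, 50.89 g Br.
Moles — C: 45.9 / 12.01 = 3.822 mol; H: 3.21 / 1.008 = 3.185 mol; Br: 50.89 / 79.90 = 0.6369 mol
Ratios (÷ 0.6369): C 6.000, H 5.000, Br 1.000
→ C6H5Br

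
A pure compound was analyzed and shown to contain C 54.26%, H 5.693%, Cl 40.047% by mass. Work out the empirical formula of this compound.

Assume 100 g: 54.26 g C, 5.693 g H, 40.047 g Cl.
n(C) = 54.26/12.01 = 4.518, n(H) = 5.693/1.008 = 5.648, n(Cl) = 40.047/35.45 = 1.13
Smallest is Cl at 1.13 mol; normalising gives C 3.999, H 5.000, Cl 1.000
Ratio ≈ 4:5:1, so the empirical formula is C4H5Cl

C4H5Cl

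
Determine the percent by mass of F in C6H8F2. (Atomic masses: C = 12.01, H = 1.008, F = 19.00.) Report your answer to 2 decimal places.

Molar mass = 6(12.01) + 8(1.008) + 2(19.00) = 118.124 g/mol
Mass of F per mole = 2 × 19.00 = 38.000 g
% F = 38.000 / 118.124 × 100 = 32.17%

32.17%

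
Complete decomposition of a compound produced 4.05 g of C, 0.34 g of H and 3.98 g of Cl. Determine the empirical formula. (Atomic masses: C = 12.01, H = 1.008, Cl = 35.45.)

C3H3Cl

n(C) = 4.05/12.01 = 0.3372, n(H) = 0.34/1.008 = 0.3373, n(Cl) = 3.98/35.45 = 0.1123
Divide by the smallest (0.1123 mol Cl): C 3.004, H 3.004, Cl 1.000
≈ 3:3:1 → C3H3Cl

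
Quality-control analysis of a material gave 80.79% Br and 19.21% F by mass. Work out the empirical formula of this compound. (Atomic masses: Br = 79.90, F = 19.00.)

Assume 100 g: 80.79 g Br, 19.21 g F.
n(Br) = 80.79/79.90 = 1.011, n(F) = 19.21/19.00 = 1.011
Divide by the smallest (1.011 mol F): Br 1.000, F 1.000
→ BrF

BrF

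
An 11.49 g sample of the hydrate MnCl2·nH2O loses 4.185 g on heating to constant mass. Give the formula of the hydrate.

Mass of anhydrous MnCl2 = 11.49 − 4.185 = 7.305 g
mol H2O = 4.185 / 18.02 = 0.2322
Molar mass of MnCl2 = 125.84 g/mol → mol MnCl2 = 7.305 / 125.84 = 0.05805
n = 0.2322 / 0.05805 = 4.00 ≈ 4 → MnCl2·4H2O

MnCl2·4H2O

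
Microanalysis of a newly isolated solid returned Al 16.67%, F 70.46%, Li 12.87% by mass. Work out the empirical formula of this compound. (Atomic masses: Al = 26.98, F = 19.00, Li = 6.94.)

Assume 100 g: 16.67 g Al, 70.46 g F, 12.87 g Li.
Moles — Al: 16.67 / 26.98 = 0.6179 mol; F: 70.46 / 19.00 = 3.708 mol; Li: 12.87 / 6.94 = 1.854 mol
Smallest is Al at 0.6179 mol; normalising gives Al 1.000, F 6.002, Li 3.001
Ratio ≈ 1:6:3, so the empirical formula is AlF6Li3

AlF6Li3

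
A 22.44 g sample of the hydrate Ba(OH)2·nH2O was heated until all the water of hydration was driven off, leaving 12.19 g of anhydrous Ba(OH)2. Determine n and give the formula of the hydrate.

Mass of water lost = 22.44 − 12.19 = 10.25 g → 10.25 / 18.02 = 0.5688 mol H2O
Molar mass of Ba(OH)2 = 171.35 g/mol → mol Ba(OH)2 = 12.19 / 171.35 = 0.07114
n = 0.5688 / 0.07114 = 8.00 ≈ 8 → Ba(OH)2·8H2O

Ba(OH)2·8H2O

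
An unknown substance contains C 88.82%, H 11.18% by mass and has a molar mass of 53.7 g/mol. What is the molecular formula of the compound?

C4H6

Assume 100 g: 88.82 g C, 11.18 g H.
Moles — C: 88.82 / 12.01 = 7.396 mol; H: 11.18 / 1.008 = 11.09 mol
Ratios (÷ 7.396): C 1.000, H 1.500
Multiply by 2: C 2.00, H 3.00 → C2H3
Empirical-formula mass = 27.04 g/mol
n = 53.7 / 27.04 = 1.99 ≈ 2
Molecular formula = (C2H3)×2 = C4H6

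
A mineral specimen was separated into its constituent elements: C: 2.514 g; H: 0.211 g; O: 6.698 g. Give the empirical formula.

CHO2

n(C) = 2.514/12.01 = 0.2093, n(H) = 0.211/1.008 = 0.2093, n(O) = 6.698/16.00 = 0.4186
Ratios (÷ 0.2093): C 1.000, H 1.000, O 2.000
≈ 1:1:2 → CHO2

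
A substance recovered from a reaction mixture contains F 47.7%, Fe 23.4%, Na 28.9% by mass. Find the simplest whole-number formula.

Assume 100 g: 47.7 g F, 23.4 g Fe, 28.9 g Na.
F: 47.7 g ÷ 19.00 g/mol = 2.511 mol
Fe: 23.4 g ÷ 55.85 g/mol = 0.419 mol
Na: 28.9 g ÷ 22.99 g/mol = 1.257 mol
Divide by the smallest (0.419 mol Fe): F 5.992, Fe 1.000, Na 3.000
→ F6FeNa3

F6FeNa3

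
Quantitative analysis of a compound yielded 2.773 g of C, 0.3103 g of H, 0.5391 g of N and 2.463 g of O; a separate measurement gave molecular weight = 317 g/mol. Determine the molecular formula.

C12H16N2O8

Moles — C: 2.773 / 12.01 = 0.2309 mol; H: 0.3103 / 1.008 = 0.3078 mol; N: 0.5391 / 14.01 = 0.03848 mol; O: 2.463 / 16.00 = 0.1539 mol
Smallest is N at 0.03848 mol; normalising gives C 6.000, H 8.000, N 1.000, O 4.000
→ C6H8NO4
Empirical-formula mass = 158.13 g/mol
n = 317 / 158.13 = 2.00 ≈ 2
Molecular formula = (C6H8NO4)×2 = C12H16N2O8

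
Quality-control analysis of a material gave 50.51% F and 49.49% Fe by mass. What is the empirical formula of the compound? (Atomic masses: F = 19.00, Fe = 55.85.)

Assume 100 g: 50.51 g F, 49.49 g Fe.
F: 50.51 g ÷ 19.00 g/mol = 2.658 mol
Fe: 49.49 g ÷ 55.85 g/mol = 0.8861 mol
Smallest is Fe at 0.8861 mol; normalising gives F 3.000, Fe 1.000
≈ 3:1 → F3Fe

F3Fe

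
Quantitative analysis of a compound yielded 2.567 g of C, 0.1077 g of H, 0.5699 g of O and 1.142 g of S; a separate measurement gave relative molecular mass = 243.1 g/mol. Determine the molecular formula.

C: 2.567 g ÷ 12.01 g/mol = 0.2137 mol
H: 0.1077 g ÷ 1.008 g/mol = 0.1068 mol
O: 0.5699 g ÷ 16.00 g/mol = 0.03562 mol
S: 1.142 g ÷ 32.07 g/mol = 0.03561 mol
Ratios (÷ 0.03561): C 6.002, H 3.000, O 1.000, S 1.000
≈ 6:3:1:1 → C6H3OS
Empirical-formula mass = 123.15 g/mol
n = 243.1 / 123.15 = 1.97 ≈ 2
Molecular formula = (C6H3OS)×2 = C12H6O2S2

C12H6O2S2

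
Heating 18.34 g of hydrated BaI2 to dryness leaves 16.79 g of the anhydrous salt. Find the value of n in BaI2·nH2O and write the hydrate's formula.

Mass of water lost = 18.34 − 16.79 = 1.55 g → 1.55 / 18.02 = 0.08602 mol H2O
Molar mass of BaI2 = 391.13 g/mol → mol BaI2 = 16.79 / 391.13 = 0.04293
n = 0.08602 / 0.04293 = 2.00 ≈ 2 → BaI2·2H2O

BaI2·2H2O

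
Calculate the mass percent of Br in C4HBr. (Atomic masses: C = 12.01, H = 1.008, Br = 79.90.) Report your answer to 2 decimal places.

Molar mass = 4(12.01) + 1(1.008) + 1(79.90) = 128.948 g/mol
Mass of Br per mole = 1 × 79.90 = 79.900 g
% Br = 79.900 / 128.948 × 100 = 61.96%

61.96%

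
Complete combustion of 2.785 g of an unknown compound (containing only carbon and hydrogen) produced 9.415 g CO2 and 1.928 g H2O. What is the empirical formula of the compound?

mol C = 9.415 / 44.01 = 0.2139; mass C = 0.2139 × 12.01 = 2.569 g
mol H = 2 × (1.928 / 18.02) = 0.2140; mass H = 0.2140 × 1.008 = 0.2157 g
Smallest is C at 0.2139 mol; normalising gives C 1.000, H 1.000
Ratio ≈ 1:1, so the empirical formula is CH

CH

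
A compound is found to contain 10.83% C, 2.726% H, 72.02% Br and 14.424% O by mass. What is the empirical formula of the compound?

Assume 100 g: 10.83 g C, 2.726 g H, 72.02 g Br, 14.424 g O.
C: 10.83 g ÷ 12.01 g/mol = 0.9017 mol
H: 2.726 g ÷ 1.008 g/mol = 2.704 mol
Br: 72.02 g ÷ 79.90 g/mol = 0.9014 mol
O: 14.424 g ÷ 16.00 g/mol = 0.9015 mol
Smallest is Br at 0.9014 mol; normalising gives C 1.000, H 3.000, Br 1.000, O 1.000
Ratio ≈ 1:3:1:1, so the empirical formula is CH3BrO

CH3BrO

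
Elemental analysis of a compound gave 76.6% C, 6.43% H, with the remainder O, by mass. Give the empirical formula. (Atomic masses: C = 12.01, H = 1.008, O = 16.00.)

Assume 100 g: 76.6 g C, 6.43 g H, 16.97 g O.
Moles — C: 76.6 / 12.01 = 6.378 mol; H: 6.43 / 1.008 = 6.379 mol; O: 16.97 / 16.00 = 1.061 mol
Ratios (÷ 1.061): C 6.013, H 6.014, O 1.000
Ratio ≈ 6:6:1, so the empirical formula is C6H6O

C6H6O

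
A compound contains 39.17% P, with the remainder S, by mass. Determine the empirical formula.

Assume 100 g: 39.17 g P, 60.83 g S.
Moles — P: 39.17 / 30.97 = 1.265 mol; S: 60.83 / 32.07 = 1.897 mol
Smallest is P at 1.265 mol; normalising gives P 1.000, S 1.500
×2: P 2.00, S 3.00 → P2S3

P2S3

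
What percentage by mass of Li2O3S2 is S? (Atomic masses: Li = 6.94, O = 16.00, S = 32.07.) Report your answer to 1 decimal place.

50.9%

Molar mass = 2(6.94) + 3(16.00) + 2(32.07) = 126.020 g/mol
Mass of S per mole = 2 × 32.07 = 64.140 g
% S = 64.140 / 126.020 × 100 = 50.9%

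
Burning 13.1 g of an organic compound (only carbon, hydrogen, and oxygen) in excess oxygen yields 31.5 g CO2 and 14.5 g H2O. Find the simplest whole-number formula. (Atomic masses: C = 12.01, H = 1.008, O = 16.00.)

C4H9O

mol C = 31.5 / 44.01 = 0.7157; mass C = 0.7157 × 12.01 = 8.596 g
mol H = 2 × (14.5 / 18.02) = 1.609; mass H = 1.609 × 1.008 = 1.622 g
mass O = 13.1 − (10.22) = 2.882 g → mol O = 0.1801
Divide by the smallest (0.1801 mol O): C 3.974, H 8.935, O 1.000
Ratio ≈ 4:9:1, so the empirical formula is C4H9O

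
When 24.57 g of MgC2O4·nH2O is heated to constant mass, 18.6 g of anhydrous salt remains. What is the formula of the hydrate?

MgC2O4·2H2O

Mass of water lost = 24.57 − 18.6 = 5.97 g → 5.97 / 18.02 = 0.3313 mol H2O
Molar mass of MgC2O4 = 112.33 g/mol → mol MgC2O4 = 18.6 / 112.33 = 0.1656
n = 0.3313 / 0.1656 = 2.00 ≈ 2 → MgC2O4·2H2O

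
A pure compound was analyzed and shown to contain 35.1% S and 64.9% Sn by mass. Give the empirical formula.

Assume 100 g: 35.1 g S, 64.9 g Sn.
S: 35.1 g ÷ 32.07 g/mol = 1.094 mol
Sn: 64.9 g ÷ 118.71 g/mol = 0.5467 mol
Smallest is Sn at 0.5467 mol; normalising gives S 2.002, Sn 1.000
→ S2Sn

S2Sn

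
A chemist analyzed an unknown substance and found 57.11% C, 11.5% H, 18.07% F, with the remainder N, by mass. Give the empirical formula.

C5H12FN

Assume 100 g: 57.11 g C, 11.5 g H, 18.07 g F, 13.32 g N.
Moles — C: 57.11 / 12.01 = 4.755 mol; H: 11.5 / 1.008 = 11.41 mol; F: 18.07 / 19.00 = 0.9511 mol; N: 13.32 / 14.01 = 0.9507 mol
Smallest is N at 0.9507 mol; normalising gives C 5.002, H 12.000, F 1.000, N 1.000
→ C5H12FN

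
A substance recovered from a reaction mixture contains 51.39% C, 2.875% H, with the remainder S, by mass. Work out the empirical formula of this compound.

C3H2S

Assume 100 g: 51.39 g C, 2.875 g H, 45.735 g S.
n(C) = 51.39/12.01 = 4.279, n(H) = 2.875/1.008 = 2.852, n(S) = 45.735/32.07 = 1.426
Divide by the smallest (1.426 mol S): C 3.000, H 2.000, S 1.000
→ C3H2S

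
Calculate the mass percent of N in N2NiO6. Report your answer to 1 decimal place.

Molar mass = 2(14.01) + 1(58.69) + 6(16.00) = 182.710 g/mol
Mass of N per mole = 2 × 14.01 = 28.020 g
% N = 28.020 / 182.710 × 100 = 15.3%

15.3%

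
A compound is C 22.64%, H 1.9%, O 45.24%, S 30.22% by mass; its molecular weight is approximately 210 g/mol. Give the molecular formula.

C4H4O6S2

Assume 100 g: 22.64 g C, 1.9 g H, 45.24 g O, 30.22 g S.
Moles — C: 22.64 / 12.01 = 1.885 mol; H: 1.9 / 1.008 = 1.885 mol; O: 45.24 / 16.00 = 2.828 mol; S: 30.22 / 32.07 = 0.9423 mol
Smallest is S at 0.9423 mol; normalising gives C 2.000, H 2.000, O 3.001, S 1.000
≈ 2:2:3:1 → C2H2O3S
Empirical-formula mass = 106.11 g/mol
n = 210 / 106.11 = 1.98 ≈ 2
Molecular formula = (C2H2O3S)×2 = C4H4O6S2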